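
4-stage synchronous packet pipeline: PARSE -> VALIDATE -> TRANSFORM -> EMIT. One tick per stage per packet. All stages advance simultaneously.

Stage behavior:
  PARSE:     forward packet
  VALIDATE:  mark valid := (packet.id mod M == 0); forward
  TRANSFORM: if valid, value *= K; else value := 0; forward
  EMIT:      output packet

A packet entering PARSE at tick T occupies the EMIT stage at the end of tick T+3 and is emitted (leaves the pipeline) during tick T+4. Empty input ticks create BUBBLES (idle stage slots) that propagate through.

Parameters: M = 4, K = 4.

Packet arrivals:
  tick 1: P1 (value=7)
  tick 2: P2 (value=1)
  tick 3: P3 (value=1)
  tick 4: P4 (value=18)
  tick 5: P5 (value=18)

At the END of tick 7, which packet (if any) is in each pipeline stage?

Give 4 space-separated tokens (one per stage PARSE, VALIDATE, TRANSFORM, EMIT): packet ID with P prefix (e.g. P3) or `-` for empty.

Answer: - - P5 P4

Derivation:
Tick 1: [PARSE:P1(v=7,ok=F), VALIDATE:-, TRANSFORM:-, EMIT:-] out:-; in:P1
Tick 2: [PARSE:P2(v=1,ok=F), VALIDATE:P1(v=7,ok=F), TRANSFORM:-, EMIT:-] out:-; in:P2
Tick 3: [PARSE:P3(v=1,ok=F), VALIDATE:P2(v=1,ok=F), TRANSFORM:P1(v=0,ok=F), EMIT:-] out:-; in:P3
Tick 4: [PARSE:P4(v=18,ok=F), VALIDATE:P3(v=1,ok=F), TRANSFORM:P2(v=0,ok=F), EMIT:P1(v=0,ok=F)] out:-; in:P4
Tick 5: [PARSE:P5(v=18,ok=F), VALIDATE:P4(v=18,ok=T), TRANSFORM:P3(v=0,ok=F), EMIT:P2(v=0,ok=F)] out:P1(v=0); in:P5
Tick 6: [PARSE:-, VALIDATE:P5(v=18,ok=F), TRANSFORM:P4(v=72,ok=T), EMIT:P3(v=0,ok=F)] out:P2(v=0); in:-
Tick 7: [PARSE:-, VALIDATE:-, TRANSFORM:P5(v=0,ok=F), EMIT:P4(v=72,ok=T)] out:P3(v=0); in:-
At end of tick 7: ['-', '-', 'P5', 'P4']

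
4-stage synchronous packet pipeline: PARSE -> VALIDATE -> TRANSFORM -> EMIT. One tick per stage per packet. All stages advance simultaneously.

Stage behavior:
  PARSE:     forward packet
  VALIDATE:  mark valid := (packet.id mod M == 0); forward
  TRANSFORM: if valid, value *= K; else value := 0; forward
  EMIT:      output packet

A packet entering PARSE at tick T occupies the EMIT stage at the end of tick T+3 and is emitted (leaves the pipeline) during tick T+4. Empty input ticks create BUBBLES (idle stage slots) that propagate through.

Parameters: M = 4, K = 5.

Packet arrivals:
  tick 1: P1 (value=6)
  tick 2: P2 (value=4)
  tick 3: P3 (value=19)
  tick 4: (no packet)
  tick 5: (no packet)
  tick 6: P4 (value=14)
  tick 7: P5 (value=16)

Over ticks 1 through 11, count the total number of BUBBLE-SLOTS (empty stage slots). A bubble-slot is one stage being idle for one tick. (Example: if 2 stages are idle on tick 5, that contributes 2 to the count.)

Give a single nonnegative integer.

Answer: 24

Derivation:
Tick 1: [PARSE:P1(v=6,ok=F), VALIDATE:-, TRANSFORM:-, EMIT:-] out:-; bubbles=3
Tick 2: [PARSE:P2(v=4,ok=F), VALIDATE:P1(v=6,ok=F), TRANSFORM:-, EMIT:-] out:-; bubbles=2
Tick 3: [PARSE:P3(v=19,ok=F), VALIDATE:P2(v=4,ok=F), TRANSFORM:P1(v=0,ok=F), EMIT:-] out:-; bubbles=1
Tick 4: [PARSE:-, VALIDATE:P3(v=19,ok=F), TRANSFORM:P2(v=0,ok=F), EMIT:P1(v=0,ok=F)] out:-; bubbles=1
Tick 5: [PARSE:-, VALIDATE:-, TRANSFORM:P3(v=0,ok=F), EMIT:P2(v=0,ok=F)] out:P1(v=0); bubbles=2
Tick 6: [PARSE:P4(v=14,ok=F), VALIDATE:-, TRANSFORM:-, EMIT:P3(v=0,ok=F)] out:P2(v=0); bubbles=2
Tick 7: [PARSE:P5(v=16,ok=F), VALIDATE:P4(v=14,ok=T), TRANSFORM:-, EMIT:-] out:P3(v=0); bubbles=2
Tick 8: [PARSE:-, VALIDATE:P5(v=16,ok=F), TRANSFORM:P4(v=70,ok=T), EMIT:-] out:-; bubbles=2
Tick 9: [PARSE:-, VALIDATE:-, TRANSFORM:P5(v=0,ok=F), EMIT:P4(v=70,ok=T)] out:-; bubbles=2
Tick 10: [PARSE:-, VALIDATE:-, TRANSFORM:-, EMIT:P5(v=0,ok=F)] out:P4(v=70); bubbles=3
Tick 11: [PARSE:-, VALIDATE:-, TRANSFORM:-, EMIT:-] out:P5(v=0); bubbles=4
Total bubble-slots: 24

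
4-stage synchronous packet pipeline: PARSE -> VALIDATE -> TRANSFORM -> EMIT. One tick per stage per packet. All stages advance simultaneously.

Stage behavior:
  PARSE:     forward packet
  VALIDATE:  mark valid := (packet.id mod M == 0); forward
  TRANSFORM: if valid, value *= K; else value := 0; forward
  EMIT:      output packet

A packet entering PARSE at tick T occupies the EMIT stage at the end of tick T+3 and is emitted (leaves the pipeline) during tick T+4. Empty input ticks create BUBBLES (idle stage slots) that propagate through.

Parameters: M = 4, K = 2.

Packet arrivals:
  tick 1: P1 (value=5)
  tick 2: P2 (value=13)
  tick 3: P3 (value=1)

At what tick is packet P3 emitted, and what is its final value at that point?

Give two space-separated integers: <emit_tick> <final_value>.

Answer: 7 0

Derivation:
Tick 1: [PARSE:P1(v=5,ok=F), VALIDATE:-, TRANSFORM:-, EMIT:-] out:-; in:P1
Tick 2: [PARSE:P2(v=13,ok=F), VALIDATE:P1(v=5,ok=F), TRANSFORM:-, EMIT:-] out:-; in:P2
Tick 3: [PARSE:P3(v=1,ok=F), VALIDATE:P2(v=13,ok=F), TRANSFORM:P1(v=0,ok=F), EMIT:-] out:-; in:P3
Tick 4: [PARSE:-, VALIDATE:P3(v=1,ok=F), TRANSFORM:P2(v=0,ok=F), EMIT:P1(v=0,ok=F)] out:-; in:-
Tick 5: [PARSE:-, VALIDATE:-, TRANSFORM:P3(v=0,ok=F), EMIT:P2(v=0,ok=F)] out:P1(v=0); in:-
Tick 6: [PARSE:-, VALIDATE:-, TRANSFORM:-, EMIT:P3(v=0,ok=F)] out:P2(v=0); in:-
Tick 7: [PARSE:-, VALIDATE:-, TRANSFORM:-, EMIT:-] out:P3(v=0); in:-
P3: arrives tick 3, valid=False (id=3, id%4=3), emit tick 7, final value 0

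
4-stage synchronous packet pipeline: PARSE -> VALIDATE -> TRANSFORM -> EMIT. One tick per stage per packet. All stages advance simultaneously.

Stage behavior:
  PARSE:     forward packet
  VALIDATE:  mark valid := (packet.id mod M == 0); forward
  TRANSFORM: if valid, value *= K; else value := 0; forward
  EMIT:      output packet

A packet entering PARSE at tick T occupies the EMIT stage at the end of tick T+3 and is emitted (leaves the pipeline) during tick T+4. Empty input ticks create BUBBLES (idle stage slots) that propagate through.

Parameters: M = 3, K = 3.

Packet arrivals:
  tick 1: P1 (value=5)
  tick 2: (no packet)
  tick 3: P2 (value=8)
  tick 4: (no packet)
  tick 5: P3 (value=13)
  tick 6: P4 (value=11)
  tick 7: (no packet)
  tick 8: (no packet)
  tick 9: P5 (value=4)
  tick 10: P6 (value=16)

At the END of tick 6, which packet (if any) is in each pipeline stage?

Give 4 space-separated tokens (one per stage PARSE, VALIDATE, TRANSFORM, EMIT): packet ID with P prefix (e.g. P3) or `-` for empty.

Answer: P4 P3 - P2

Derivation:
Tick 1: [PARSE:P1(v=5,ok=F), VALIDATE:-, TRANSFORM:-, EMIT:-] out:-; in:P1
Tick 2: [PARSE:-, VALIDATE:P1(v=5,ok=F), TRANSFORM:-, EMIT:-] out:-; in:-
Tick 3: [PARSE:P2(v=8,ok=F), VALIDATE:-, TRANSFORM:P1(v=0,ok=F), EMIT:-] out:-; in:P2
Tick 4: [PARSE:-, VALIDATE:P2(v=8,ok=F), TRANSFORM:-, EMIT:P1(v=0,ok=F)] out:-; in:-
Tick 5: [PARSE:P3(v=13,ok=F), VALIDATE:-, TRANSFORM:P2(v=0,ok=F), EMIT:-] out:P1(v=0); in:P3
Tick 6: [PARSE:P4(v=11,ok=F), VALIDATE:P3(v=13,ok=T), TRANSFORM:-, EMIT:P2(v=0,ok=F)] out:-; in:P4
At end of tick 6: ['P4', 'P3', '-', 'P2']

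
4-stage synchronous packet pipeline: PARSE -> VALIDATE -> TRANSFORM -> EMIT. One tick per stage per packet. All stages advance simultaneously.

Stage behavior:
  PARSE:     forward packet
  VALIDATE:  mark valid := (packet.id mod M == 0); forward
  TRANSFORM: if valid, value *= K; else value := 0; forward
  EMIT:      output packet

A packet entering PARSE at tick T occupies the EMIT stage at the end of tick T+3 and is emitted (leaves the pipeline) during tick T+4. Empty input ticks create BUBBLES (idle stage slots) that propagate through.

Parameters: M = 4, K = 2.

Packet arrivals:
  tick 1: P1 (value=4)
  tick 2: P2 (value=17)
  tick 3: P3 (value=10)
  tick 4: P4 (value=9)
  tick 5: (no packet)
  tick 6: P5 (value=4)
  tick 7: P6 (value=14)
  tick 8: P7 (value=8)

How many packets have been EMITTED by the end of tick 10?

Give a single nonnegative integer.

Tick 1: [PARSE:P1(v=4,ok=F), VALIDATE:-, TRANSFORM:-, EMIT:-] out:-; in:P1
Tick 2: [PARSE:P2(v=17,ok=F), VALIDATE:P1(v=4,ok=F), TRANSFORM:-, EMIT:-] out:-; in:P2
Tick 3: [PARSE:P3(v=10,ok=F), VALIDATE:P2(v=17,ok=F), TRANSFORM:P1(v=0,ok=F), EMIT:-] out:-; in:P3
Tick 4: [PARSE:P4(v=9,ok=F), VALIDATE:P3(v=10,ok=F), TRANSFORM:P2(v=0,ok=F), EMIT:P1(v=0,ok=F)] out:-; in:P4
Tick 5: [PARSE:-, VALIDATE:P4(v=9,ok=T), TRANSFORM:P3(v=0,ok=F), EMIT:P2(v=0,ok=F)] out:P1(v=0); in:-
Tick 6: [PARSE:P5(v=4,ok=F), VALIDATE:-, TRANSFORM:P4(v=18,ok=T), EMIT:P3(v=0,ok=F)] out:P2(v=0); in:P5
Tick 7: [PARSE:P6(v=14,ok=F), VALIDATE:P5(v=4,ok=F), TRANSFORM:-, EMIT:P4(v=18,ok=T)] out:P3(v=0); in:P6
Tick 8: [PARSE:P7(v=8,ok=F), VALIDATE:P6(v=14,ok=F), TRANSFORM:P5(v=0,ok=F), EMIT:-] out:P4(v=18); in:P7
Tick 9: [PARSE:-, VALIDATE:P7(v=8,ok=F), TRANSFORM:P6(v=0,ok=F), EMIT:P5(v=0,ok=F)] out:-; in:-
Tick 10: [PARSE:-, VALIDATE:-, TRANSFORM:P7(v=0,ok=F), EMIT:P6(v=0,ok=F)] out:P5(v=0); in:-
Emitted by tick 10: ['P1', 'P2', 'P3', 'P4', 'P5']

Answer: 5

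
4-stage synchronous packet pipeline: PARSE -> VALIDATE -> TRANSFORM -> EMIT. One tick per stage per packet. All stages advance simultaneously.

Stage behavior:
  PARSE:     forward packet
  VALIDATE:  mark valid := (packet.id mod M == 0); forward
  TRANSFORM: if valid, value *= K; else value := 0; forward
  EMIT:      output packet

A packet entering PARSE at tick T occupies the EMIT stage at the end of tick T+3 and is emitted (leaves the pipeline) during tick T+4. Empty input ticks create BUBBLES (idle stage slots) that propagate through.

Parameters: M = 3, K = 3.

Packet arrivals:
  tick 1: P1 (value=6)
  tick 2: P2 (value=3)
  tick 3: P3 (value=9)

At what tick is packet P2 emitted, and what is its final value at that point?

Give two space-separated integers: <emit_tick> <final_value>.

Tick 1: [PARSE:P1(v=6,ok=F), VALIDATE:-, TRANSFORM:-, EMIT:-] out:-; in:P1
Tick 2: [PARSE:P2(v=3,ok=F), VALIDATE:P1(v=6,ok=F), TRANSFORM:-, EMIT:-] out:-; in:P2
Tick 3: [PARSE:P3(v=9,ok=F), VALIDATE:P2(v=3,ok=F), TRANSFORM:P1(v=0,ok=F), EMIT:-] out:-; in:P3
Tick 4: [PARSE:-, VALIDATE:P3(v=9,ok=T), TRANSFORM:P2(v=0,ok=F), EMIT:P1(v=0,ok=F)] out:-; in:-
Tick 5: [PARSE:-, VALIDATE:-, TRANSFORM:P3(v=27,ok=T), EMIT:P2(v=0,ok=F)] out:P1(v=0); in:-
Tick 6: [PARSE:-, VALIDATE:-, TRANSFORM:-, EMIT:P3(v=27,ok=T)] out:P2(v=0); in:-
Tick 7: [PARSE:-, VALIDATE:-, TRANSFORM:-, EMIT:-] out:P3(v=27); in:-
P2: arrives tick 2, valid=False (id=2, id%3=2), emit tick 6, final value 0

Answer: 6 0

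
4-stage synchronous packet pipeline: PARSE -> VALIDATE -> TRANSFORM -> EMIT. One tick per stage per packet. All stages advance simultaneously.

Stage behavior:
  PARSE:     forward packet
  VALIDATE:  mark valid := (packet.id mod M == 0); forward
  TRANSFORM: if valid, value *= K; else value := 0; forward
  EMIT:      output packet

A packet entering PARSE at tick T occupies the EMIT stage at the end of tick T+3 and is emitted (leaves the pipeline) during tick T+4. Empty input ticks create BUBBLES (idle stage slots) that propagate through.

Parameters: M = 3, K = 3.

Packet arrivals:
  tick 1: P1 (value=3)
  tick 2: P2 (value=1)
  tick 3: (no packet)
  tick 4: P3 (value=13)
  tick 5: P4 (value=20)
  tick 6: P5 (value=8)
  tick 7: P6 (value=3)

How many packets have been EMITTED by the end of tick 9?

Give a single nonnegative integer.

Tick 1: [PARSE:P1(v=3,ok=F), VALIDATE:-, TRANSFORM:-, EMIT:-] out:-; in:P1
Tick 2: [PARSE:P2(v=1,ok=F), VALIDATE:P1(v=3,ok=F), TRANSFORM:-, EMIT:-] out:-; in:P2
Tick 3: [PARSE:-, VALIDATE:P2(v=1,ok=F), TRANSFORM:P1(v=0,ok=F), EMIT:-] out:-; in:-
Tick 4: [PARSE:P3(v=13,ok=F), VALIDATE:-, TRANSFORM:P2(v=0,ok=F), EMIT:P1(v=0,ok=F)] out:-; in:P3
Tick 5: [PARSE:P4(v=20,ok=F), VALIDATE:P3(v=13,ok=T), TRANSFORM:-, EMIT:P2(v=0,ok=F)] out:P1(v=0); in:P4
Tick 6: [PARSE:P5(v=8,ok=F), VALIDATE:P4(v=20,ok=F), TRANSFORM:P3(v=39,ok=T), EMIT:-] out:P2(v=0); in:P5
Tick 7: [PARSE:P6(v=3,ok=F), VALIDATE:P5(v=8,ok=F), TRANSFORM:P4(v=0,ok=F), EMIT:P3(v=39,ok=T)] out:-; in:P6
Tick 8: [PARSE:-, VALIDATE:P6(v=3,ok=T), TRANSFORM:P5(v=0,ok=F), EMIT:P4(v=0,ok=F)] out:P3(v=39); in:-
Tick 9: [PARSE:-, VALIDATE:-, TRANSFORM:P6(v=9,ok=T), EMIT:P5(v=0,ok=F)] out:P4(v=0); in:-
Emitted by tick 9: ['P1', 'P2', 'P3', 'P4']

Answer: 4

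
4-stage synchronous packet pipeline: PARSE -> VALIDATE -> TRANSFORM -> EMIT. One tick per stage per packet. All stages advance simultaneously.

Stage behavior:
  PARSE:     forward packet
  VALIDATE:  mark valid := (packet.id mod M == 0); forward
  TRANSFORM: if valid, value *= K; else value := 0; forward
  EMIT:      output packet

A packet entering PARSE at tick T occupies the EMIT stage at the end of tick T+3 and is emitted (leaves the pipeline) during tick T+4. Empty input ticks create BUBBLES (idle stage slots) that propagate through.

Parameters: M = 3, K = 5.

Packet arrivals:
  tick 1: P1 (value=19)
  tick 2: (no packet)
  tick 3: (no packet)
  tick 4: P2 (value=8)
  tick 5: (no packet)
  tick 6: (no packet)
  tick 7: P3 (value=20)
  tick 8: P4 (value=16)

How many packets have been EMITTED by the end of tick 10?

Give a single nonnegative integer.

Tick 1: [PARSE:P1(v=19,ok=F), VALIDATE:-, TRANSFORM:-, EMIT:-] out:-; in:P1
Tick 2: [PARSE:-, VALIDATE:P1(v=19,ok=F), TRANSFORM:-, EMIT:-] out:-; in:-
Tick 3: [PARSE:-, VALIDATE:-, TRANSFORM:P1(v=0,ok=F), EMIT:-] out:-; in:-
Tick 4: [PARSE:P2(v=8,ok=F), VALIDATE:-, TRANSFORM:-, EMIT:P1(v=0,ok=F)] out:-; in:P2
Tick 5: [PARSE:-, VALIDATE:P2(v=8,ok=F), TRANSFORM:-, EMIT:-] out:P1(v=0); in:-
Tick 6: [PARSE:-, VALIDATE:-, TRANSFORM:P2(v=0,ok=F), EMIT:-] out:-; in:-
Tick 7: [PARSE:P3(v=20,ok=F), VALIDATE:-, TRANSFORM:-, EMIT:P2(v=0,ok=F)] out:-; in:P3
Tick 8: [PARSE:P4(v=16,ok=F), VALIDATE:P3(v=20,ok=T), TRANSFORM:-, EMIT:-] out:P2(v=0); in:P4
Tick 9: [PARSE:-, VALIDATE:P4(v=16,ok=F), TRANSFORM:P3(v=100,ok=T), EMIT:-] out:-; in:-
Tick 10: [PARSE:-, VALIDATE:-, TRANSFORM:P4(v=0,ok=F), EMIT:P3(v=100,ok=T)] out:-; in:-
Emitted by tick 10: ['P1', 'P2']

Answer: 2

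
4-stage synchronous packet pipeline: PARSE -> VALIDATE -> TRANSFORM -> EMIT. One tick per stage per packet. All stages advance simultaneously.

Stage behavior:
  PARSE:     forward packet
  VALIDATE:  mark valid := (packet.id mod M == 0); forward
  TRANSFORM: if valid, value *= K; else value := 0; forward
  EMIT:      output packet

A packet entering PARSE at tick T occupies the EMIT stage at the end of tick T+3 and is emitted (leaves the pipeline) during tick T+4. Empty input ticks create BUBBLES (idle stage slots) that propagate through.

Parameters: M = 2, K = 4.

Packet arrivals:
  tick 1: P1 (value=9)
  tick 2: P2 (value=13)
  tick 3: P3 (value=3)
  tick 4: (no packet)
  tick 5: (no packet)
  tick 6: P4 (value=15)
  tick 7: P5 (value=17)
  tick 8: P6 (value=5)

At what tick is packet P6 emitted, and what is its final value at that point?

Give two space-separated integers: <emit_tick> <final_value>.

Tick 1: [PARSE:P1(v=9,ok=F), VALIDATE:-, TRANSFORM:-, EMIT:-] out:-; in:P1
Tick 2: [PARSE:P2(v=13,ok=F), VALIDATE:P1(v=9,ok=F), TRANSFORM:-, EMIT:-] out:-; in:P2
Tick 3: [PARSE:P3(v=3,ok=F), VALIDATE:P2(v=13,ok=T), TRANSFORM:P1(v=0,ok=F), EMIT:-] out:-; in:P3
Tick 4: [PARSE:-, VALIDATE:P3(v=3,ok=F), TRANSFORM:P2(v=52,ok=T), EMIT:P1(v=0,ok=F)] out:-; in:-
Tick 5: [PARSE:-, VALIDATE:-, TRANSFORM:P3(v=0,ok=F), EMIT:P2(v=52,ok=T)] out:P1(v=0); in:-
Tick 6: [PARSE:P4(v=15,ok=F), VALIDATE:-, TRANSFORM:-, EMIT:P3(v=0,ok=F)] out:P2(v=52); in:P4
Tick 7: [PARSE:P5(v=17,ok=F), VALIDATE:P4(v=15,ok=T), TRANSFORM:-, EMIT:-] out:P3(v=0); in:P5
Tick 8: [PARSE:P6(v=5,ok=F), VALIDATE:P5(v=17,ok=F), TRANSFORM:P4(v=60,ok=T), EMIT:-] out:-; in:P6
Tick 9: [PARSE:-, VALIDATE:P6(v=5,ok=T), TRANSFORM:P5(v=0,ok=F), EMIT:P4(v=60,ok=T)] out:-; in:-
Tick 10: [PARSE:-, VALIDATE:-, TRANSFORM:P6(v=20,ok=T), EMIT:P5(v=0,ok=F)] out:P4(v=60); in:-
Tick 11: [PARSE:-, VALIDATE:-, TRANSFORM:-, EMIT:P6(v=20,ok=T)] out:P5(v=0); in:-
Tick 12: [PARSE:-, VALIDATE:-, TRANSFORM:-, EMIT:-] out:P6(v=20); in:-
P6: arrives tick 8, valid=True (id=6, id%2=0), emit tick 12, final value 20

Answer: 12 20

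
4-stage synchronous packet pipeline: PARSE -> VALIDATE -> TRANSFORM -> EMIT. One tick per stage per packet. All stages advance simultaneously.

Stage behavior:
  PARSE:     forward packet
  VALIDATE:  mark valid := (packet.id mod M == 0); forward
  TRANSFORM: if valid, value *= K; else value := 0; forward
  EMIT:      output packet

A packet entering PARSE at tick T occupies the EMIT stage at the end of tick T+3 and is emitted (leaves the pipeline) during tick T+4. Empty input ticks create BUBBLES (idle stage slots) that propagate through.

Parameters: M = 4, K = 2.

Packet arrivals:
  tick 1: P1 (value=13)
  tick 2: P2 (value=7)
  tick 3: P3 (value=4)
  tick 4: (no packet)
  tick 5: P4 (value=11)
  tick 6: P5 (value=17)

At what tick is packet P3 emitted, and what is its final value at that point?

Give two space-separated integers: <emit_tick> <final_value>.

Answer: 7 0

Derivation:
Tick 1: [PARSE:P1(v=13,ok=F), VALIDATE:-, TRANSFORM:-, EMIT:-] out:-; in:P1
Tick 2: [PARSE:P2(v=7,ok=F), VALIDATE:P1(v=13,ok=F), TRANSFORM:-, EMIT:-] out:-; in:P2
Tick 3: [PARSE:P3(v=4,ok=F), VALIDATE:P2(v=7,ok=F), TRANSFORM:P1(v=0,ok=F), EMIT:-] out:-; in:P3
Tick 4: [PARSE:-, VALIDATE:P3(v=4,ok=F), TRANSFORM:P2(v=0,ok=F), EMIT:P1(v=0,ok=F)] out:-; in:-
Tick 5: [PARSE:P4(v=11,ok=F), VALIDATE:-, TRANSFORM:P3(v=0,ok=F), EMIT:P2(v=0,ok=F)] out:P1(v=0); in:P4
Tick 6: [PARSE:P5(v=17,ok=F), VALIDATE:P4(v=11,ok=T), TRANSFORM:-, EMIT:P3(v=0,ok=F)] out:P2(v=0); in:P5
Tick 7: [PARSE:-, VALIDATE:P5(v=17,ok=F), TRANSFORM:P4(v=22,ok=T), EMIT:-] out:P3(v=0); in:-
Tick 8: [PARSE:-, VALIDATE:-, TRANSFORM:P5(v=0,ok=F), EMIT:P4(v=22,ok=T)] out:-; in:-
Tick 9: [PARSE:-, VALIDATE:-, TRANSFORM:-, EMIT:P5(v=0,ok=F)] out:P4(v=22); in:-
Tick 10: [PARSE:-, VALIDATE:-, TRANSFORM:-, EMIT:-] out:P5(v=0); in:-
P3: arrives tick 3, valid=False (id=3, id%4=3), emit tick 7, final value 0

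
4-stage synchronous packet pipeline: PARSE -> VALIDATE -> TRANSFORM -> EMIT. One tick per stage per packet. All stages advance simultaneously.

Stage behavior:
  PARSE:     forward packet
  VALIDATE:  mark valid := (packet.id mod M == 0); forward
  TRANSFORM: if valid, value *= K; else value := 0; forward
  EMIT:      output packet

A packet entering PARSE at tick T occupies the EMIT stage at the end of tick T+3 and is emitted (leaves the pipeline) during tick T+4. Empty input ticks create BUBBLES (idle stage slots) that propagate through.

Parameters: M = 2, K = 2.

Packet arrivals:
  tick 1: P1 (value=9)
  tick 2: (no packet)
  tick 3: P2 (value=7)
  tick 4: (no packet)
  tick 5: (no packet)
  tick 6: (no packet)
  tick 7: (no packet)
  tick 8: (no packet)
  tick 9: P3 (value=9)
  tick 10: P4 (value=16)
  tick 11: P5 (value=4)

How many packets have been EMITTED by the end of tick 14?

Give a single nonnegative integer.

Answer: 4

Derivation:
Tick 1: [PARSE:P1(v=9,ok=F), VALIDATE:-, TRANSFORM:-, EMIT:-] out:-; in:P1
Tick 2: [PARSE:-, VALIDATE:P1(v=9,ok=F), TRANSFORM:-, EMIT:-] out:-; in:-
Tick 3: [PARSE:P2(v=7,ok=F), VALIDATE:-, TRANSFORM:P1(v=0,ok=F), EMIT:-] out:-; in:P2
Tick 4: [PARSE:-, VALIDATE:P2(v=7,ok=T), TRANSFORM:-, EMIT:P1(v=0,ok=F)] out:-; in:-
Tick 5: [PARSE:-, VALIDATE:-, TRANSFORM:P2(v=14,ok=T), EMIT:-] out:P1(v=0); in:-
Tick 6: [PARSE:-, VALIDATE:-, TRANSFORM:-, EMIT:P2(v=14,ok=T)] out:-; in:-
Tick 7: [PARSE:-, VALIDATE:-, TRANSFORM:-, EMIT:-] out:P2(v=14); in:-
Tick 8: [PARSE:-, VALIDATE:-, TRANSFORM:-, EMIT:-] out:-; in:-
Tick 9: [PARSE:P3(v=9,ok=F), VALIDATE:-, TRANSFORM:-, EMIT:-] out:-; in:P3
Tick 10: [PARSE:P4(v=16,ok=F), VALIDATE:P3(v=9,ok=F), TRANSFORM:-, EMIT:-] out:-; in:P4
Tick 11: [PARSE:P5(v=4,ok=F), VALIDATE:P4(v=16,ok=T), TRANSFORM:P3(v=0,ok=F), EMIT:-] out:-; in:P5
Tick 12: [PARSE:-, VALIDATE:P5(v=4,ok=F), TRANSFORM:P4(v=32,ok=T), EMIT:P3(v=0,ok=F)] out:-; in:-
Tick 13: [PARSE:-, VALIDATE:-, TRANSFORM:P5(v=0,ok=F), EMIT:P4(v=32,ok=T)] out:P3(v=0); in:-
Tick 14: [PARSE:-, VALIDATE:-, TRANSFORM:-, EMIT:P5(v=0,ok=F)] out:P4(v=32); in:-
Emitted by tick 14: ['P1', 'P2', 'P3', 'P4']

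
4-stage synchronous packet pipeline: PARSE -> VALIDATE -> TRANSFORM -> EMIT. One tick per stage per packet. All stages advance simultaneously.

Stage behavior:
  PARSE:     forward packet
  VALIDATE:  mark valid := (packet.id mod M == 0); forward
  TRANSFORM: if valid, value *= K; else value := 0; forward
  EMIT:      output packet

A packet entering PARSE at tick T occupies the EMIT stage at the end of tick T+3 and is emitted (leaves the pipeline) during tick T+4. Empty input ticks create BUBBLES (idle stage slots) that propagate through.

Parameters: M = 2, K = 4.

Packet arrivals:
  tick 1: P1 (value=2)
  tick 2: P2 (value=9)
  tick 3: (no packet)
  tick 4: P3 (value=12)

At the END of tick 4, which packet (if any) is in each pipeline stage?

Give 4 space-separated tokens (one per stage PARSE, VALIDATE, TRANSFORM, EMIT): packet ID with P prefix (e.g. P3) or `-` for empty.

Answer: P3 - P2 P1

Derivation:
Tick 1: [PARSE:P1(v=2,ok=F), VALIDATE:-, TRANSFORM:-, EMIT:-] out:-; in:P1
Tick 2: [PARSE:P2(v=9,ok=F), VALIDATE:P1(v=2,ok=F), TRANSFORM:-, EMIT:-] out:-; in:P2
Tick 3: [PARSE:-, VALIDATE:P2(v=9,ok=T), TRANSFORM:P1(v=0,ok=F), EMIT:-] out:-; in:-
Tick 4: [PARSE:P3(v=12,ok=F), VALIDATE:-, TRANSFORM:P2(v=36,ok=T), EMIT:P1(v=0,ok=F)] out:-; in:P3
At end of tick 4: ['P3', '-', 'P2', 'P1']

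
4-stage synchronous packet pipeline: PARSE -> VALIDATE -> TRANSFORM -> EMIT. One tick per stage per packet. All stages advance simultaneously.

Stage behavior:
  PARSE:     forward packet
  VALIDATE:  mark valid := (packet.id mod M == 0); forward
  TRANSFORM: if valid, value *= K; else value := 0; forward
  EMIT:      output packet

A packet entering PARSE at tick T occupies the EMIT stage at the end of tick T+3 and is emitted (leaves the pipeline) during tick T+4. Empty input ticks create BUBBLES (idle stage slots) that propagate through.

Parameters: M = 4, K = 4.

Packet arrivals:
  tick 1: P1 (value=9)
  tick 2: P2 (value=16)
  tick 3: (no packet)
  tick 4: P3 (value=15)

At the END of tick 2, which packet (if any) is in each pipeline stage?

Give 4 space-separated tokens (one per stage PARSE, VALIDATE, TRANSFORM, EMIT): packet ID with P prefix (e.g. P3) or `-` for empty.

Answer: P2 P1 - -

Derivation:
Tick 1: [PARSE:P1(v=9,ok=F), VALIDATE:-, TRANSFORM:-, EMIT:-] out:-; in:P1
Tick 2: [PARSE:P2(v=16,ok=F), VALIDATE:P1(v=9,ok=F), TRANSFORM:-, EMIT:-] out:-; in:P2
At end of tick 2: ['P2', 'P1', '-', '-']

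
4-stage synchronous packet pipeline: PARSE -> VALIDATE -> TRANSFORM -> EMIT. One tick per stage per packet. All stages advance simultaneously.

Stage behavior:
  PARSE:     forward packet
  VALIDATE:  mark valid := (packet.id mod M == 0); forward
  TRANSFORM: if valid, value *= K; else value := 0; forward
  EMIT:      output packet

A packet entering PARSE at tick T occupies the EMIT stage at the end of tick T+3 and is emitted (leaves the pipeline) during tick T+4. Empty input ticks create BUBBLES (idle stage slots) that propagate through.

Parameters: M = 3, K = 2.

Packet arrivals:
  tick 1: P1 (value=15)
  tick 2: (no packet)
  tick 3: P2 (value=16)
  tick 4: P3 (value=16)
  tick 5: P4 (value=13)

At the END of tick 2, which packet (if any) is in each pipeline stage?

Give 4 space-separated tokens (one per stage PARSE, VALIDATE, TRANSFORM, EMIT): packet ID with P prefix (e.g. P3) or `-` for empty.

Tick 1: [PARSE:P1(v=15,ok=F), VALIDATE:-, TRANSFORM:-, EMIT:-] out:-; in:P1
Tick 2: [PARSE:-, VALIDATE:P1(v=15,ok=F), TRANSFORM:-, EMIT:-] out:-; in:-
At end of tick 2: ['-', 'P1', '-', '-']

Answer: - P1 - -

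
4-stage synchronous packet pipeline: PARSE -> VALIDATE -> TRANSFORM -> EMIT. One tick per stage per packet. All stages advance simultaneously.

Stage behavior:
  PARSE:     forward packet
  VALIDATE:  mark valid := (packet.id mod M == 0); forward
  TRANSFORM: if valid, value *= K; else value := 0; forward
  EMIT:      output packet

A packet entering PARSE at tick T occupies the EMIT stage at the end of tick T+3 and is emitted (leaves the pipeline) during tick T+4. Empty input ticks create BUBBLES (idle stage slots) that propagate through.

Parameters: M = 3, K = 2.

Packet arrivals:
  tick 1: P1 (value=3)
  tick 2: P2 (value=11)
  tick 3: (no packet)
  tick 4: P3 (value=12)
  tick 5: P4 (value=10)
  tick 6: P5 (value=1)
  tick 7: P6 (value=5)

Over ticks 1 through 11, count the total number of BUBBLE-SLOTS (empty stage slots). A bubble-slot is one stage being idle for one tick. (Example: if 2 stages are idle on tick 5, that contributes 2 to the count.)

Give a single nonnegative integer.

Tick 1: [PARSE:P1(v=3,ok=F), VALIDATE:-, TRANSFORM:-, EMIT:-] out:-; bubbles=3
Tick 2: [PARSE:P2(v=11,ok=F), VALIDATE:P1(v=3,ok=F), TRANSFORM:-, EMIT:-] out:-; bubbles=2
Tick 3: [PARSE:-, VALIDATE:P2(v=11,ok=F), TRANSFORM:P1(v=0,ok=F), EMIT:-] out:-; bubbles=2
Tick 4: [PARSE:P3(v=12,ok=F), VALIDATE:-, TRANSFORM:P2(v=0,ok=F), EMIT:P1(v=0,ok=F)] out:-; bubbles=1
Tick 5: [PARSE:P4(v=10,ok=F), VALIDATE:P3(v=12,ok=T), TRANSFORM:-, EMIT:P2(v=0,ok=F)] out:P1(v=0); bubbles=1
Tick 6: [PARSE:P5(v=1,ok=F), VALIDATE:P4(v=10,ok=F), TRANSFORM:P3(v=24,ok=T), EMIT:-] out:P2(v=0); bubbles=1
Tick 7: [PARSE:P6(v=5,ok=F), VALIDATE:P5(v=1,ok=F), TRANSFORM:P4(v=0,ok=F), EMIT:P3(v=24,ok=T)] out:-; bubbles=0
Tick 8: [PARSE:-, VALIDATE:P6(v=5,ok=T), TRANSFORM:P5(v=0,ok=F), EMIT:P4(v=0,ok=F)] out:P3(v=24); bubbles=1
Tick 9: [PARSE:-, VALIDATE:-, TRANSFORM:P6(v=10,ok=T), EMIT:P5(v=0,ok=F)] out:P4(v=0); bubbles=2
Tick 10: [PARSE:-, VALIDATE:-, TRANSFORM:-, EMIT:P6(v=10,ok=T)] out:P5(v=0); bubbles=3
Tick 11: [PARSE:-, VALIDATE:-, TRANSFORM:-, EMIT:-] out:P6(v=10); bubbles=4
Total bubble-slots: 20

Answer: 20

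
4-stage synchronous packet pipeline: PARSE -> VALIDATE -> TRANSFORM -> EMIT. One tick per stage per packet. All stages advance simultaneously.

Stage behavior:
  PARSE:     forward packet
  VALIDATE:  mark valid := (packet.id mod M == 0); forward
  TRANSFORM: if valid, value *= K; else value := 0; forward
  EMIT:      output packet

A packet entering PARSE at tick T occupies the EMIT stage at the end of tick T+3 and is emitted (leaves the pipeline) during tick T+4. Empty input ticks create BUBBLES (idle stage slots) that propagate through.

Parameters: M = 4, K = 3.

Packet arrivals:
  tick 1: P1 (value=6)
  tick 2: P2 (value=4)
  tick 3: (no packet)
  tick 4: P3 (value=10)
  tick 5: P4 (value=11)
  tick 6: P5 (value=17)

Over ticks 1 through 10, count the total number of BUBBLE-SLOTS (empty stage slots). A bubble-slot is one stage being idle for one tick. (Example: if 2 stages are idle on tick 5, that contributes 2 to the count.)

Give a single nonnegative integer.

Answer: 20

Derivation:
Tick 1: [PARSE:P1(v=6,ok=F), VALIDATE:-, TRANSFORM:-, EMIT:-] out:-; bubbles=3
Tick 2: [PARSE:P2(v=4,ok=F), VALIDATE:P1(v=6,ok=F), TRANSFORM:-, EMIT:-] out:-; bubbles=2
Tick 3: [PARSE:-, VALIDATE:P2(v=4,ok=F), TRANSFORM:P1(v=0,ok=F), EMIT:-] out:-; bubbles=2
Tick 4: [PARSE:P3(v=10,ok=F), VALIDATE:-, TRANSFORM:P2(v=0,ok=F), EMIT:P1(v=0,ok=F)] out:-; bubbles=1
Tick 5: [PARSE:P4(v=11,ok=F), VALIDATE:P3(v=10,ok=F), TRANSFORM:-, EMIT:P2(v=0,ok=F)] out:P1(v=0); bubbles=1
Tick 6: [PARSE:P5(v=17,ok=F), VALIDATE:P4(v=11,ok=T), TRANSFORM:P3(v=0,ok=F), EMIT:-] out:P2(v=0); bubbles=1
Tick 7: [PARSE:-, VALIDATE:P5(v=17,ok=F), TRANSFORM:P4(v=33,ok=T), EMIT:P3(v=0,ok=F)] out:-; bubbles=1
Tick 8: [PARSE:-, VALIDATE:-, TRANSFORM:P5(v=0,ok=F), EMIT:P4(v=33,ok=T)] out:P3(v=0); bubbles=2
Tick 9: [PARSE:-, VALIDATE:-, TRANSFORM:-, EMIT:P5(v=0,ok=F)] out:P4(v=33); bubbles=3
Tick 10: [PARSE:-, VALIDATE:-, TRANSFORM:-, EMIT:-] out:P5(v=0); bubbles=4
Total bubble-slots: 20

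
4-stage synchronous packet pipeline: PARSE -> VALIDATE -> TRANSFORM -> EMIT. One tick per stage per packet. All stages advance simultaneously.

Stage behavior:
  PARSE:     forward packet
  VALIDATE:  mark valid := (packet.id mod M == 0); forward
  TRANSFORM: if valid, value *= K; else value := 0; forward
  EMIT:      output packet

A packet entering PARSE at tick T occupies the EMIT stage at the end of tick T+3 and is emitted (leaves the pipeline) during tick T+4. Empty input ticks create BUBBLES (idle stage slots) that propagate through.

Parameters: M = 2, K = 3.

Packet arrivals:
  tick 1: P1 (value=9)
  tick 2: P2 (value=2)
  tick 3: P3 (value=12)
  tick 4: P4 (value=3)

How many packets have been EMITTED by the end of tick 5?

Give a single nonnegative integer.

Answer: 1

Derivation:
Tick 1: [PARSE:P1(v=9,ok=F), VALIDATE:-, TRANSFORM:-, EMIT:-] out:-; in:P1
Tick 2: [PARSE:P2(v=2,ok=F), VALIDATE:P1(v=9,ok=F), TRANSFORM:-, EMIT:-] out:-; in:P2
Tick 3: [PARSE:P3(v=12,ok=F), VALIDATE:P2(v=2,ok=T), TRANSFORM:P1(v=0,ok=F), EMIT:-] out:-; in:P3
Tick 4: [PARSE:P4(v=3,ok=F), VALIDATE:P3(v=12,ok=F), TRANSFORM:P2(v=6,ok=T), EMIT:P1(v=0,ok=F)] out:-; in:P4
Tick 5: [PARSE:-, VALIDATE:P4(v=3,ok=T), TRANSFORM:P3(v=0,ok=F), EMIT:P2(v=6,ok=T)] out:P1(v=0); in:-
Emitted by tick 5: ['P1']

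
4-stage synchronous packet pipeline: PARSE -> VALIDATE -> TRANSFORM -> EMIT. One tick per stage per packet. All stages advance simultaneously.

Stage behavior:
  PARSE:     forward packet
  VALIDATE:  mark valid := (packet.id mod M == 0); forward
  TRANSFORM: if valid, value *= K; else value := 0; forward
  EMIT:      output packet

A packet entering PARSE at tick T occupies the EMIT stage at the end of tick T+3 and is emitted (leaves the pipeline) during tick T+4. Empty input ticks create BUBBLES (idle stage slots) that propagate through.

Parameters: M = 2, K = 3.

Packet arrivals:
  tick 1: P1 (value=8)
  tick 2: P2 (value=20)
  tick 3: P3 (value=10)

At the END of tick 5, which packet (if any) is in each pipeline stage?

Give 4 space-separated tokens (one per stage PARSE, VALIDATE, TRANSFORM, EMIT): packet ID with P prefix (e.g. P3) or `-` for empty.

Answer: - - P3 P2

Derivation:
Tick 1: [PARSE:P1(v=8,ok=F), VALIDATE:-, TRANSFORM:-, EMIT:-] out:-; in:P1
Tick 2: [PARSE:P2(v=20,ok=F), VALIDATE:P1(v=8,ok=F), TRANSFORM:-, EMIT:-] out:-; in:P2
Tick 3: [PARSE:P3(v=10,ok=F), VALIDATE:P2(v=20,ok=T), TRANSFORM:P1(v=0,ok=F), EMIT:-] out:-; in:P3
Tick 4: [PARSE:-, VALIDATE:P3(v=10,ok=F), TRANSFORM:P2(v=60,ok=T), EMIT:P1(v=0,ok=F)] out:-; in:-
Tick 5: [PARSE:-, VALIDATE:-, TRANSFORM:P3(v=0,ok=F), EMIT:P2(v=60,ok=T)] out:P1(v=0); in:-
At end of tick 5: ['-', '-', 'P3', 'P2']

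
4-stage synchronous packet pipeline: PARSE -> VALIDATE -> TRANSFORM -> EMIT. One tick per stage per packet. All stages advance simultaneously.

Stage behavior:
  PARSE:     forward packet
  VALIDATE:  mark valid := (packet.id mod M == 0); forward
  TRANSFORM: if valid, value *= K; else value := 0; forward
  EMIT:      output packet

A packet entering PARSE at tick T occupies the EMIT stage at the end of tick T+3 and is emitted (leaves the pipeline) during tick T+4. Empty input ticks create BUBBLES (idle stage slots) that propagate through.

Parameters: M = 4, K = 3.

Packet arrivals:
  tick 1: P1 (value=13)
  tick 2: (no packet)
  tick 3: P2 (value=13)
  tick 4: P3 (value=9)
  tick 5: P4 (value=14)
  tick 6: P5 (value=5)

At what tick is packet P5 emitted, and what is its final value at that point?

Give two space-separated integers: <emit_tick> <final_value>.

Answer: 10 0

Derivation:
Tick 1: [PARSE:P1(v=13,ok=F), VALIDATE:-, TRANSFORM:-, EMIT:-] out:-; in:P1
Tick 2: [PARSE:-, VALIDATE:P1(v=13,ok=F), TRANSFORM:-, EMIT:-] out:-; in:-
Tick 3: [PARSE:P2(v=13,ok=F), VALIDATE:-, TRANSFORM:P1(v=0,ok=F), EMIT:-] out:-; in:P2
Tick 4: [PARSE:P3(v=9,ok=F), VALIDATE:P2(v=13,ok=F), TRANSFORM:-, EMIT:P1(v=0,ok=F)] out:-; in:P3
Tick 5: [PARSE:P4(v=14,ok=F), VALIDATE:P3(v=9,ok=F), TRANSFORM:P2(v=0,ok=F), EMIT:-] out:P1(v=0); in:P4
Tick 6: [PARSE:P5(v=5,ok=F), VALIDATE:P4(v=14,ok=T), TRANSFORM:P3(v=0,ok=F), EMIT:P2(v=0,ok=F)] out:-; in:P5
Tick 7: [PARSE:-, VALIDATE:P5(v=5,ok=F), TRANSFORM:P4(v=42,ok=T), EMIT:P3(v=0,ok=F)] out:P2(v=0); in:-
Tick 8: [PARSE:-, VALIDATE:-, TRANSFORM:P5(v=0,ok=F), EMIT:P4(v=42,ok=T)] out:P3(v=0); in:-
Tick 9: [PARSE:-, VALIDATE:-, TRANSFORM:-, EMIT:P5(v=0,ok=F)] out:P4(v=42); in:-
Tick 10: [PARSE:-, VALIDATE:-, TRANSFORM:-, EMIT:-] out:P5(v=0); in:-
P5: arrives tick 6, valid=False (id=5, id%4=1), emit tick 10, final value 0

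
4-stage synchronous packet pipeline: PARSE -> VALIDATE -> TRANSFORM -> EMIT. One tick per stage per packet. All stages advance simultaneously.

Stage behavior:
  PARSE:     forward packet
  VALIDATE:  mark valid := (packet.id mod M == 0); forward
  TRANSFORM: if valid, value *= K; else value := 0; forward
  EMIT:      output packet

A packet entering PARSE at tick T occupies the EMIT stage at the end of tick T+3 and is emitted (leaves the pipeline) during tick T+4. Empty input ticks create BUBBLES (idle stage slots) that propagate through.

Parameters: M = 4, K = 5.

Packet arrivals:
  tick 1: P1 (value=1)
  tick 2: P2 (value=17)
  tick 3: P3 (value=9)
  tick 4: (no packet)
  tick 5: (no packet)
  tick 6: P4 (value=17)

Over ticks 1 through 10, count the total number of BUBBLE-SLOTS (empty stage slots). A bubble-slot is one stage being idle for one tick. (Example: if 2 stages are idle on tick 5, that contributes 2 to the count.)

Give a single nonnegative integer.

Tick 1: [PARSE:P1(v=1,ok=F), VALIDATE:-, TRANSFORM:-, EMIT:-] out:-; bubbles=3
Tick 2: [PARSE:P2(v=17,ok=F), VALIDATE:P1(v=1,ok=F), TRANSFORM:-, EMIT:-] out:-; bubbles=2
Tick 3: [PARSE:P3(v=9,ok=F), VALIDATE:P2(v=17,ok=F), TRANSFORM:P1(v=0,ok=F), EMIT:-] out:-; bubbles=1
Tick 4: [PARSE:-, VALIDATE:P3(v=9,ok=F), TRANSFORM:P2(v=0,ok=F), EMIT:P1(v=0,ok=F)] out:-; bubbles=1
Tick 5: [PARSE:-, VALIDATE:-, TRANSFORM:P3(v=0,ok=F), EMIT:P2(v=0,ok=F)] out:P1(v=0); bubbles=2
Tick 6: [PARSE:P4(v=17,ok=F), VALIDATE:-, TRANSFORM:-, EMIT:P3(v=0,ok=F)] out:P2(v=0); bubbles=2
Tick 7: [PARSE:-, VALIDATE:P4(v=17,ok=T), TRANSFORM:-, EMIT:-] out:P3(v=0); bubbles=3
Tick 8: [PARSE:-, VALIDATE:-, TRANSFORM:P4(v=85,ok=T), EMIT:-] out:-; bubbles=3
Tick 9: [PARSE:-, VALIDATE:-, TRANSFORM:-, EMIT:P4(v=85,ok=T)] out:-; bubbles=3
Tick 10: [PARSE:-, VALIDATE:-, TRANSFORM:-, EMIT:-] out:P4(v=85); bubbles=4
Total bubble-slots: 24

Answer: 24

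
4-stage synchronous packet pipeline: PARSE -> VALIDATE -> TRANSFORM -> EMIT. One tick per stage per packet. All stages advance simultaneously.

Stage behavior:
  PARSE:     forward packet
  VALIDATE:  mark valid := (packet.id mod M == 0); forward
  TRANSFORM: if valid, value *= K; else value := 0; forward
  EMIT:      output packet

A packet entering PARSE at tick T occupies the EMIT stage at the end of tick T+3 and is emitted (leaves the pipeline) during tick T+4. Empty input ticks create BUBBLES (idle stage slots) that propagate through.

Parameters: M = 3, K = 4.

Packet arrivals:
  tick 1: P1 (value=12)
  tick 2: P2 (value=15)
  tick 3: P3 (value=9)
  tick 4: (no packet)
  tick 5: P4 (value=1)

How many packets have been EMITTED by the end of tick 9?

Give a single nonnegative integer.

Answer: 4

Derivation:
Tick 1: [PARSE:P1(v=12,ok=F), VALIDATE:-, TRANSFORM:-, EMIT:-] out:-; in:P1
Tick 2: [PARSE:P2(v=15,ok=F), VALIDATE:P1(v=12,ok=F), TRANSFORM:-, EMIT:-] out:-; in:P2
Tick 3: [PARSE:P3(v=9,ok=F), VALIDATE:P2(v=15,ok=F), TRANSFORM:P1(v=0,ok=F), EMIT:-] out:-; in:P3
Tick 4: [PARSE:-, VALIDATE:P3(v=9,ok=T), TRANSFORM:P2(v=0,ok=F), EMIT:P1(v=0,ok=F)] out:-; in:-
Tick 5: [PARSE:P4(v=1,ok=F), VALIDATE:-, TRANSFORM:P3(v=36,ok=T), EMIT:P2(v=0,ok=F)] out:P1(v=0); in:P4
Tick 6: [PARSE:-, VALIDATE:P4(v=1,ok=F), TRANSFORM:-, EMIT:P3(v=36,ok=T)] out:P2(v=0); in:-
Tick 7: [PARSE:-, VALIDATE:-, TRANSFORM:P4(v=0,ok=F), EMIT:-] out:P3(v=36); in:-
Tick 8: [PARSE:-, VALIDATE:-, TRANSFORM:-, EMIT:P4(v=0,ok=F)] out:-; in:-
Tick 9: [PARSE:-, VALIDATE:-, TRANSFORM:-, EMIT:-] out:P4(v=0); in:-
Emitted by tick 9: ['P1', 'P2', 'P3', 'P4']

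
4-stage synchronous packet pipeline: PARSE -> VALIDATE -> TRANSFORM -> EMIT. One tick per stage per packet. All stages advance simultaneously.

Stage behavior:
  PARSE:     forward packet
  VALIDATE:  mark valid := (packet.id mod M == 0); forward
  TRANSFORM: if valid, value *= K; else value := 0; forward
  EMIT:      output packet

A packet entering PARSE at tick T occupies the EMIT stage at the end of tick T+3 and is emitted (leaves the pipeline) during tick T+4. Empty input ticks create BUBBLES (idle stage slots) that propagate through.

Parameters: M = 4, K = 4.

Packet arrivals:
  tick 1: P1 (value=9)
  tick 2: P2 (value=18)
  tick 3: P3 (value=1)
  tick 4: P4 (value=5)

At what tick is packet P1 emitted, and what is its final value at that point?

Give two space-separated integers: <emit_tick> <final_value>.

Tick 1: [PARSE:P1(v=9,ok=F), VALIDATE:-, TRANSFORM:-, EMIT:-] out:-; in:P1
Tick 2: [PARSE:P2(v=18,ok=F), VALIDATE:P1(v=9,ok=F), TRANSFORM:-, EMIT:-] out:-; in:P2
Tick 3: [PARSE:P3(v=1,ok=F), VALIDATE:P2(v=18,ok=F), TRANSFORM:P1(v=0,ok=F), EMIT:-] out:-; in:P3
Tick 4: [PARSE:P4(v=5,ok=F), VALIDATE:P3(v=1,ok=F), TRANSFORM:P2(v=0,ok=F), EMIT:P1(v=0,ok=F)] out:-; in:P4
Tick 5: [PARSE:-, VALIDATE:P4(v=5,ok=T), TRANSFORM:P3(v=0,ok=F), EMIT:P2(v=0,ok=F)] out:P1(v=0); in:-
Tick 6: [PARSE:-, VALIDATE:-, TRANSFORM:P4(v=20,ok=T), EMIT:P3(v=0,ok=F)] out:P2(v=0); in:-
Tick 7: [PARSE:-, VALIDATE:-, TRANSFORM:-, EMIT:P4(v=20,ok=T)] out:P3(v=0); in:-
Tick 8: [PARSE:-, VALIDATE:-, TRANSFORM:-, EMIT:-] out:P4(v=20); in:-
P1: arrives tick 1, valid=False (id=1, id%4=1), emit tick 5, final value 0

Answer: 5 0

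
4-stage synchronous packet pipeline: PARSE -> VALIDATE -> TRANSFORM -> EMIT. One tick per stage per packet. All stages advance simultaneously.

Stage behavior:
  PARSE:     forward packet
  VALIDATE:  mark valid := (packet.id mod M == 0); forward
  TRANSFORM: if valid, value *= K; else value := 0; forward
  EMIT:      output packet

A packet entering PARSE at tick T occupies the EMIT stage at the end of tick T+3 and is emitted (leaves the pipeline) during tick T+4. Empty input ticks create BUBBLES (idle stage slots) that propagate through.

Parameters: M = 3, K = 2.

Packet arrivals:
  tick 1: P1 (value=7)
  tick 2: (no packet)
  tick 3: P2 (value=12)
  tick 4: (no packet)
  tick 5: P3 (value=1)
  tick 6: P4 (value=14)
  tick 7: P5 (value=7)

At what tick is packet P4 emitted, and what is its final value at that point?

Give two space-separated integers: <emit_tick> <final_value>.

Tick 1: [PARSE:P1(v=7,ok=F), VALIDATE:-, TRANSFORM:-, EMIT:-] out:-; in:P1
Tick 2: [PARSE:-, VALIDATE:P1(v=7,ok=F), TRANSFORM:-, EMIT:-] out:-; in:-
Tick 3: [PARSE:P2(v=12,ok=F), VALIDATE:-, TRANSFORM:P1(v=0,ok=F), EMIT:-] out:-; in:P2
Tick 4: [PARSE:-, VALIDATE:P2(v=12,ok=F), TRANSFORM:-, EMIT:P1(v=0,ok=F)] out:-; in:-
Tick 5: [PARSE:P3(v=1,ok=F), VALIDATE:-, TRANSFORM:P2(v=0,ok=F), EMIT:-] out:P1(v=0); in:P3
Tick 6: [PARSE:P4(v=14,ok=F), VALIDATE:P3(v=1,ok=T), TRANSFORM:-, EMIT:P2(v=0,ok=F)] out:-; in:P4
Tick 7: [PARSE:P5(v=7,ok=F), VALIDATE:P4(v=14,ok=F), TRANSFORM:P3(v=2,ok=T), EMIT:-] out:P2(v=0); in:P5
Tick 8: [PARSE:-, VALIDATE:P5(v=7,ok=F), TRANSFORM:P4(v=0,ok=F), EMIT:P3(v=2,ok=T)] out:-; in:-
Tick 9: [PARSE:-, VALIDATE:-, TRANSFORM:P5(v=0,ok=F), EMIT:P4(v=0,ok=F)] out:P3(v=2); in:-
Tick 10: [PARSE:-, VALIDATE:-, TRANSFORM:-, EMIT:P5(v=0,ok=F)] out:P4(v=0); in:-
Tick 11: [PARSE:-, VALIDATE:-, TRANSFORM:-, EMIT:-] out:P5(v=0); in:-
P4: arrives tick 6, valid=False (id=4, id%3=1), emit tick 10, final value 0

Answer: 10 0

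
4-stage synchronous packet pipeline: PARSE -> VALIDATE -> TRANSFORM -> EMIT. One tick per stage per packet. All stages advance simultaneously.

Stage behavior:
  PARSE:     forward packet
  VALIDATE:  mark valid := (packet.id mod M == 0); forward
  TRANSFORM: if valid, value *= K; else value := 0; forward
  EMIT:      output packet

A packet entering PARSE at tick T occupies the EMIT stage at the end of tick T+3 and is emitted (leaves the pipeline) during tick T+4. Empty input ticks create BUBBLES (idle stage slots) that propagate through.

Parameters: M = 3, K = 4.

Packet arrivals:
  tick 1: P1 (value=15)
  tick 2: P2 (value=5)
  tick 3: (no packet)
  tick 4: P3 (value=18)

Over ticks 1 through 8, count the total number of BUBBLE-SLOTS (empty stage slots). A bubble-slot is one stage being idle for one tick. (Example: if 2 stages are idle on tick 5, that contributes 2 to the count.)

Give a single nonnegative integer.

Answer: 20

Derivation:
Tick 1: [PARSE:P1(v=15,ok=F), VALIDATE:-, TRANSFORM:-, EMIT:-] out:-; bubbles=3
Tick 2: [PARSE:P2(v=5,ok=F), VALIDATE:P1(v=15,ok=F), TRANSFORM:-, EMIT:-] out:-; bubbles=2
Tick 3: [PARSE:-, VALIDATE:P2(v=5,ok=F), TRANSFORM:P1(v=0,ok=F), EMIT:-] out:-; bubbles=2
Tick 4: [PARSE:P3(v=18,ok=F), VALIDATE:-, TRANSFORM:P2(v=0,ok=F), EMIT:P1(v=0,ok=F)] out:-; bubbles=1
Tick 5: [PARSE:-, VALIDATE:P3(v=18,ok=T), TRANSFORM:-, EMIT:P2(v=0,ok=F)] out:P1(v=0); bubbles=2
Tick 6: [PARSE:-, VALIDATE:-, TRANSFORM:P3(v=72,ok=T), EMIT:-] out:P2(v=0); bubbles=3
Tick 7: [PARSE:-, VALIDATE:-, TRANSFORM:-, EMIT:P3(v=72,ok=T)] out:-; bubbles=3
Tick 8: [PARSE:-, VALIDATE:-, TRANSFORM:-, EMIT:-] out:P3(v=72); bubbles=4
Total bubble-slots: 20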